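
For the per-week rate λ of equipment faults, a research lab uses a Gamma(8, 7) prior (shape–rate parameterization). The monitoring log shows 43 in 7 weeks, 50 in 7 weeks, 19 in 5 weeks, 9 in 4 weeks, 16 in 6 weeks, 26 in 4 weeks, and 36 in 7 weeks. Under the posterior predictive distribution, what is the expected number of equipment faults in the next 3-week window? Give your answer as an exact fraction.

621/47

Total count: 43 + 50 + 19 + 9 + 16 + 26 + 36 = 199.
Total exposure: 7 + 7 + 5 + 4 + 6 + 4 + 7 = 40 weeks.
The Gamma prior is conjugate for the Poisson rate, so λ | data ~ Gamma(8+199, 7+40) = Gamma(207, 47).
Predictive mean over a 3-week window = T·E[λ|data] = 3·207/47 = 621/47.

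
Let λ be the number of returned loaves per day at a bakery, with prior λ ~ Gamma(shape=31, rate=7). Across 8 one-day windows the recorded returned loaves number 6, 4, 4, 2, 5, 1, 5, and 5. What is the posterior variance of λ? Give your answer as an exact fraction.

7/25

Total count: 6 + 4 + 4 + 2 + 5 + 1 + 5 + 5 = 32.
Total exposure: 8 days.
Posterior: α' = 31 + 32 = 63, β' = 7 + 8 = 15.
Posterior variance = α'/β'² = 63/225 = 7/25.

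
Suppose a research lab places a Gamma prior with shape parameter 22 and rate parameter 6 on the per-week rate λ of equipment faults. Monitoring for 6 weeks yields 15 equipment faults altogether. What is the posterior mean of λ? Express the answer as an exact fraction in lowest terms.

37/12

Total count 15 over total exposure 6 weeks.
The Gamma prior is conjugate for the Poisson rate, so λ | data ~ Gamma(22+15, 6+6) = Gamma(37, 12).
Posterior mean = α'/β' = 37/12.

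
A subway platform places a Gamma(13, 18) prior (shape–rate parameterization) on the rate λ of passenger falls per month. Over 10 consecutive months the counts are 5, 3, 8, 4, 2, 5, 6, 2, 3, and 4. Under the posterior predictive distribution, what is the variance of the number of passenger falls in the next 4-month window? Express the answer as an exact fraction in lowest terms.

Total count: 5 + 3 + 8 + 4 + 2 + 5 + 6 + 2 + 3 + 4 = 42.
Total exposure: 10 months.
Posterior: α' = 13 + 42 = 55, β' = 18 + 10 = 28.
The posterior predictive for a window of length T is Negative Binomial with variance T·α'·(β'+T)/β'² = 4·55·32/784 = 440/49.

440/49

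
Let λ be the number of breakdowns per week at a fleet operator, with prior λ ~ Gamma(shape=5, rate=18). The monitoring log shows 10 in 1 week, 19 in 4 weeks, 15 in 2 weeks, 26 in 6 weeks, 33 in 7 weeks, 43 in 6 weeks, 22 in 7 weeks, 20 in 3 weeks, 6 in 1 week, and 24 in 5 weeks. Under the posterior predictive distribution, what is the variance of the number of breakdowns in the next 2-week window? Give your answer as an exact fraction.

Total count: 10 + 19 + 15 + 26 + 33 + 43 + 22 + 20 + 6 + 24 = 218.
Total exposure: 1 + 4 + 2 + 6 + 7 + 6 + 7 + 3 + 1 + 5 = 42 weeks.
Conjugate update: add total count to the shape and total exposure to the rate, giving Gamma(223, 60).
The posterior predictive for a window of length T is Negative Binomial with variance T·α'·(β'+T)/β'² = 2·223·62/3600 = 6913/900.

6913/900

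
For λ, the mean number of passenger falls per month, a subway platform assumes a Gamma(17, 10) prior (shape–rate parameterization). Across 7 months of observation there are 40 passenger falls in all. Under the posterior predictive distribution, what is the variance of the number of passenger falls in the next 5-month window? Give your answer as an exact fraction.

Total count 40 over total exposure 7 months.
By Gamma–Poisson conjugacy, the posterior is Gamma(α + Σx, β + Σt) = Gamma(17 + 40, 10 + 7) = Gamma(57, 17).
The posterior predictive for a window of length T is Negative Binomial with variance T·α'·(β'+T)/β'² = 5·57·22/289 = 6270/289.

6270/289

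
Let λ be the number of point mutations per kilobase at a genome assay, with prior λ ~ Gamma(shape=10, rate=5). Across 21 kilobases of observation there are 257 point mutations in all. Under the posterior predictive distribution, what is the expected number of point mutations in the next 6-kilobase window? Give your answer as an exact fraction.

801/13

Total count 257 over total exposure 21 kilobases.
Conjugate update: add total count to the shape and total exposure to the rate, giving Gamma(267, 26).
Predictive mean over a 6-kilobase window = T·E[λ|data] = 6·267/26 = 801/13.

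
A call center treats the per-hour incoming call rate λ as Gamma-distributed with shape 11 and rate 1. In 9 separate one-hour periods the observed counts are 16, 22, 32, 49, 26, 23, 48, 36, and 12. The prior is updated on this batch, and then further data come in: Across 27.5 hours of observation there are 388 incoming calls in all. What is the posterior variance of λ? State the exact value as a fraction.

Total count: 16 + 22 + 32 + 49 + 26 + 23 + 48 + 36 + 12 = 264.
Total exposure: 9 hours.
After the first batch: Gamma(11 + 264, 1 + 9) = Gamma(275, 10).
Total count 388 over total exposure 27.5 hours.
After the second batch: Gamma(275 + 388, 10 + 27.5) = Gamma(663, 75/2).
Posterior variance = α'/β'² = 663/(5625/4) = 884/1875.

884/1875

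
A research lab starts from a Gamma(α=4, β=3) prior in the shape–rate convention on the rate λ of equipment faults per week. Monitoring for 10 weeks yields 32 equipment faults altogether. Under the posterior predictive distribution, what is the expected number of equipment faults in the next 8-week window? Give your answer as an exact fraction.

Total count 32 over total exposure 10 weeks.
Posterior: α' = 4 + 32 = 36, β' = 3 + 10 = 13.
Predictive mean over an 8-week window = T·E[λ|data] = 8·36/13 = 288/13.

288/13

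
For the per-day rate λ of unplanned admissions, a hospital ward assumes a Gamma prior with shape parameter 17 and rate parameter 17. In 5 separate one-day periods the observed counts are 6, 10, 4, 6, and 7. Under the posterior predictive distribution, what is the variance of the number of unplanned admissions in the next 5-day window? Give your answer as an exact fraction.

Total count: 6 + 10 + 4 + 6 + 7 = 33.
Total exposure: 5 days.
The Gamma prior is conjugate for the Poisson rate, so λ | data ~ Gamma(17+33, 17+5) = Gamma(50, 22).
The posterior predictive for a window of length T is Negative Binomial with variance T·α'·(β'+T)/β'² = 5·50·27/484 = 3375/242.

3375/242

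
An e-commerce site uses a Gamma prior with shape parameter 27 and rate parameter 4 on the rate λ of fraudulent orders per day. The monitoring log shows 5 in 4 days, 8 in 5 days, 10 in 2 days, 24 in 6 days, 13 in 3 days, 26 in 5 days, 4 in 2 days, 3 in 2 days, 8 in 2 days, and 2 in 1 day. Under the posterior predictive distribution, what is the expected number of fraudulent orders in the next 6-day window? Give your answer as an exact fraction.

65/3

Total count: 5 + 8 + 10 + 24 + 13 + 26 + 4 + 3 + 8 + 2 = 103.
Total exposure: 4 + 5 + 2 + 6 + 3 + 5 + 2 + 2 + 2 + 1 = 32 days.
By Gamma–Poisson conjugacy, the posterior is Gamma(α + Σx, β + Σt) = Gamma(27 + 103, 4 + 32) = Gamma(130, 36).
Predictive mean over a 6-day window = T·E[λ|data] = 6·130/36 = 65/3.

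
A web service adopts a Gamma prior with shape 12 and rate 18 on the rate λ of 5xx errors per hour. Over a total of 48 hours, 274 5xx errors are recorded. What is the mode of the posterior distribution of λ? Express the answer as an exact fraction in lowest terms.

Total count 274 over total exposure 48 hours.
Conjugate update: add total count to the shape and total exposure to the rate, giving Gamma(286, 66).
Posterior mode = (α'−1)/β' = 285/66 = 95/22.

95/22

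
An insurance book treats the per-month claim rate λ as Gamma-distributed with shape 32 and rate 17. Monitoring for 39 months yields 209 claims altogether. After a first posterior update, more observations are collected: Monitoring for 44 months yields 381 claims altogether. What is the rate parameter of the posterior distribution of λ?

Total count 209 over total exposure 39 months.
After the first batch: Gamma(32 + 209, 17 + 39) = Gamma(241, 56).
Total count 381 over total exposure 44 months.
After the second batch: Gamma(241 + 381, 56 + 44) = Gamma(622, 100).

100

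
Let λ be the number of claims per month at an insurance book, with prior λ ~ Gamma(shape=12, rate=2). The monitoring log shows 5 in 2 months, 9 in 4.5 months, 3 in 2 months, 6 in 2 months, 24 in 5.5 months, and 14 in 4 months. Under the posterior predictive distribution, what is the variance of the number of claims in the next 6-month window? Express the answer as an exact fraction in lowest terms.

3066/121

Total count: 5 + 9 + 3 + 6 + 24 + 14 = 61.
Total exposure: 2 + 4.5 + 2 + 2 + 5.5 + 4 = 20 months.
Gamma(α, β) with Poisson data over total exposure Σt gives posterior Gamma(α+Σx, β+Σt) = Gamma(73, 22).
The posterior predictive for a window of length T is Negative Binomial with variance T·α'·(β'+T)/β'² = 6·73·28/484 = 3066/121.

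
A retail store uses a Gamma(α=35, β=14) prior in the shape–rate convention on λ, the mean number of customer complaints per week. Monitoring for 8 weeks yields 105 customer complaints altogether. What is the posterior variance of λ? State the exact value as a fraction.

Total count 105 over total exposure 8 weeks.
Gamma(α, β) with Poisson data over total exposure Σt gives posterior Gamma(α+Σx, β+Σt) = Gamma(140, 22).
Posterior variance = α'/β'² = 140/484 = 35/121.

35/121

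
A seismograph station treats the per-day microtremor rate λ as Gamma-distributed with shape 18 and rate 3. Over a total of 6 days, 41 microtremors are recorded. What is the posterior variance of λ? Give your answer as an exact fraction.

Total count 41 over total exposure 6 days.
The Gamma prior is conjugate for the Poisson rate, so λ | data ~ Gamma(18+41, 3+6) = Gamma(59, 9).
Posterior variance = α'/β'² = 59/81.

59/81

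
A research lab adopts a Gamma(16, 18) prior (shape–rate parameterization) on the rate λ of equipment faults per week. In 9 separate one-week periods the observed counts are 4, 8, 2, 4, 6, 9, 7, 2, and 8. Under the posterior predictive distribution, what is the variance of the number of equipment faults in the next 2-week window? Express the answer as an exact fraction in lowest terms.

1276/243

Total count: 4 + 8 + 2 + 4 + 6 + 9 + 7 + 2 + 8 = 50.
Total exposure: 9 weeks.
By Gamma–Poisson conjugacy, the posterior is Gamma(α + Σx, β + Σt) = Gamma(16 + 50, 18 + 9) = Gamma(66, 27).
The posterior predictive for a window of length T is Negative Binomial with variance T·α'·(β'+T)/β'² = 2·66·29/729 = 1276/243.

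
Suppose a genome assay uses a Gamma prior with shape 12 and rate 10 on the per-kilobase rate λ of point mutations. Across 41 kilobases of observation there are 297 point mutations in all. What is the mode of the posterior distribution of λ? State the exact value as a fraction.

308/51

Total count 297 over total exposure 41 kilobases.
Conjugate update: add total count to the shape and total exposure to the rate, giving Gamma(309, 51).
Posterior mode = (α'−1)/β' = 308/51.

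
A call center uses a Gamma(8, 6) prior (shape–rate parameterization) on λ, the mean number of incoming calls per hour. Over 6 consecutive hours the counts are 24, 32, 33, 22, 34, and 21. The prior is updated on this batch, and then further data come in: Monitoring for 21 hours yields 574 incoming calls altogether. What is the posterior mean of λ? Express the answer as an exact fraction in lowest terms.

68/3

Total count: 24 + 32 + 33 + 22 + 34 + 21 = 166.
Total exposure: 6 hours.
After the first batch: Gamma(8 + 166, 6 + 6) = Gamma(174, 12).
Total count 574 over total exposure 21 hours.
After the second batch: Gamma(174 + 574, 12 + 21) = Gamma(748, 33).
Posterior mean = α'/β' = 748/33 = 68/3.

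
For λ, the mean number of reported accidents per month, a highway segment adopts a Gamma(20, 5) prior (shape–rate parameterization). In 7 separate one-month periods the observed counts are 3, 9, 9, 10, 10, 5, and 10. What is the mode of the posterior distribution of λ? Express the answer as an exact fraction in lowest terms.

25/4

Total count: 3 + 9 + 9 + 10 + 10 + 5 + 10 = 56.
Total exposure: 7 months.
Conjugate update: add total count to the shape and total exposure to the rate, giving Gamma(76, 12).
Posterior mode = (α'−1)/β' = 75/12 = 25/4.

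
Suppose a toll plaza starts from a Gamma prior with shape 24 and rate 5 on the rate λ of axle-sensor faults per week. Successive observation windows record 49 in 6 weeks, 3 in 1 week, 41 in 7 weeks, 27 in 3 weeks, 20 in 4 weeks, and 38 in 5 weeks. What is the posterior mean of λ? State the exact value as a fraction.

202/31

Total count: 49 + 3 + 41 + 27 + 20 + 38 = 178.
Total exposure: 6 + 1 + 7 + 3 + 4 + 5 = 26 weeks.
By Gamma–Poisson conjugacy, the posterior is Gamma(α + Σx, β + Σt) = Gamma(24 + 178, 5 + 26) = Gamma(202, 31).
Posterior mean = α'/β' = 202/31.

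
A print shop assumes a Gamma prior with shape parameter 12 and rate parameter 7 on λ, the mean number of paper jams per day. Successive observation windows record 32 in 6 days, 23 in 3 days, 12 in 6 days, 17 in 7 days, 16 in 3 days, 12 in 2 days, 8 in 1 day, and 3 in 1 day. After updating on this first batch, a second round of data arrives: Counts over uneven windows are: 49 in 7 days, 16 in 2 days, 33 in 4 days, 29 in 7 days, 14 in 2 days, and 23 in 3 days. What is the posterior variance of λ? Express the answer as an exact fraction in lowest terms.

299/3721

Total count: 32 + 23 + 12 + 17 + 16 + 12 + 8 + 3 = 123.
Total exposure: 6 + 3 + 6 + 7 + 3 + 2 + 1 + 1 = 29 days.
After the first batch: Gamma(12 + 123, 7 + 29) = Gamma(135, 36).
Total count: 49 + 16 + 33 + 29 + 14 + 23 = 164.
Total exposure: 7 + 2 + 4 + 7 + 2 + 3 = 25 days.
After the second batch: Gamma(135 + 164, 36 + 25) = Gamma(299, 61).
Posterior variance = α'/β'² = 299/3721.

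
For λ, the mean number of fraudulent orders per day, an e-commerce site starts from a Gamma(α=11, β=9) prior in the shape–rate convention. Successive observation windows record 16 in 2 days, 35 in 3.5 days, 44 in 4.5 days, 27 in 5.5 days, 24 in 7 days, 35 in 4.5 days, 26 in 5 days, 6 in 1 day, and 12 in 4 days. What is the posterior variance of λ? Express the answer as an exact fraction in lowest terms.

Total count: 16 + 35 + 44 + 27 + 24 + 35 + 26 + 6 + 12 = 225.
Total exposure: 2 + 3.5 + 4.5 + 5.5 + 7 + 4.5 + 5 + 1 + 4 = 37 days.
Posterior: α' = 11 + 225 = 236, β' = 9 + 37 = 46.
Posterior variance = α'/β'² = 236/2116 = 59/529.

59/529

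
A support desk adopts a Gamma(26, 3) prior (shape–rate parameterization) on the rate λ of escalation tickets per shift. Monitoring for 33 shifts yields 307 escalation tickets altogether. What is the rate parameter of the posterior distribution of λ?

36

Total count 307 over total exposure 33 shifts.
Posterior: α' = 26 + 307 = 333, β' = 3 + 33 = 36.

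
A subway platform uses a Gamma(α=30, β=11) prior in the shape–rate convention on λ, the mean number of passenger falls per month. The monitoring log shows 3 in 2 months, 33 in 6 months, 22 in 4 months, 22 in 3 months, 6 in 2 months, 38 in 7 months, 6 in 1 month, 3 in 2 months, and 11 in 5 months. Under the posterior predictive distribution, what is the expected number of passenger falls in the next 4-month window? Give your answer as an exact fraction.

Total count: 3 + 33 + 22 + 22 + 6 + 38 + 6 + 3 + 11 = 144.
Total exposure: 2 + 6 + 4 + 3 + 2 + 7 + 1 + 2 + 5 = 32 months.
Posterior: α' = 30 + 144 = 174, β' = 11 + 32 = 43.
Predictive mean over a 4-month window = T·E[λ|data] = 4·174/43 = 696/43.

696/43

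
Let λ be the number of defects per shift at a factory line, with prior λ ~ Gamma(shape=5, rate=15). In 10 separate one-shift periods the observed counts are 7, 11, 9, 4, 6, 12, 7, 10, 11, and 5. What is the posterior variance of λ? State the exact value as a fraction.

Total count: 7 + 11 + 9 + 4 + 6 + 12 + 7 + 10 + 11 + 5 = 82.
Total exposure: 10 shifts.
Conjugate update: add total count to the shape and total exposure to the rate, giving Gamma(87, 25).
Posterior variance = α'/β'² = 87/625.

87/625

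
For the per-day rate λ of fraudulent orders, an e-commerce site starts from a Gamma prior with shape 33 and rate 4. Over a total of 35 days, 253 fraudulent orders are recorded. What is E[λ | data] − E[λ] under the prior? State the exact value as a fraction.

Total count 253 over total exposure 35 days.
Posterior: α' = 33 + 253 = 286, β' = 4 + 35 = 39.
Posterior mean = 286/39 = 22/3; prior mean = 33/4 = 33/4. Difference = 22/3 − 33/4 = -11/12.

-11/12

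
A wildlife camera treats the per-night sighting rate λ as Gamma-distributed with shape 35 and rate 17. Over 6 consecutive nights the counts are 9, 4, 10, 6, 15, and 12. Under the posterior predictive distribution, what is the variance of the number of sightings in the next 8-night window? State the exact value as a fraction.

22568/529

Total count: 9 + 4 + 10 + 6 + 15 + 12 = 56.
Total exposure: 6 nights.
By Gamma–Poisson conjugacy, the posterior is Gamma(α + Σx, β + Σt) = Gamma(35 + 56, 17 + 6) = Gamma(91, 23).
The posterior predictive for a window of length T is Negative Binomial with variance T·α'·(β'+T)/β'² = 8·91·31/529 = 22568/529.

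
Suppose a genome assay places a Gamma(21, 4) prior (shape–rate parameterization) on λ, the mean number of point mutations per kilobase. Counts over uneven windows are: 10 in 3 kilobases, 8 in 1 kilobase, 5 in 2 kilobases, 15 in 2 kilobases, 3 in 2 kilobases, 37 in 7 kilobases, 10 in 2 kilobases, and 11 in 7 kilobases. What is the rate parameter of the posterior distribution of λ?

30

Total count: 10 + 8 + 5 + 15 + 3 + 37 + 10 + 11 = 99.
Total exposure: 3 + 1 + 2 + 2 + 2 + 7 + 2 + 7 = 26 kilobases.
Gamma(α, β) with Poisson data over total exposure Σt gives posterior Gamma(α+Σx, β+Σt) = Gamma(120, 30).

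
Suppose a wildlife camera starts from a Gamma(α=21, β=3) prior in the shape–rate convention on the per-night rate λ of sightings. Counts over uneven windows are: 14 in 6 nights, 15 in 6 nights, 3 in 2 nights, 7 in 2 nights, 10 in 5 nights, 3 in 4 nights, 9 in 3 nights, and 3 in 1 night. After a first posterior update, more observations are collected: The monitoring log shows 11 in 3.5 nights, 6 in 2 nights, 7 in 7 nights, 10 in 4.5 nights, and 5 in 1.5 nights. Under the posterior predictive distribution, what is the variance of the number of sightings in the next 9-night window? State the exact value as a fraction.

Total count: 14 + 15 + 3 + 7 + 10 + 3 + 9 + 3 = 64.
Total exposure: 6 + 6 + 2 + 2 + 5 + 4 + 3 + 1 = 29 nights.
After the first batch: Gamma(21 + 64, 3 + 29) = Gamma(85, 32).
Total count: 11 + 6 + 7 + 10 + 5 = 39.
Total exposure: 3.5 + 2 + 7 + 4.5 + 1.5 = 18.5 nights.
After the second batch: Gamma(85 + 39, 32 + 18.5) = Gamma(124, 101/2).
The posterior predictive for a window of length T is Negative Binomial with variance T·α'·(β'+T)/β'² = 9·124·(119/2)/(10201/4) = 265608/10201.

265608/10201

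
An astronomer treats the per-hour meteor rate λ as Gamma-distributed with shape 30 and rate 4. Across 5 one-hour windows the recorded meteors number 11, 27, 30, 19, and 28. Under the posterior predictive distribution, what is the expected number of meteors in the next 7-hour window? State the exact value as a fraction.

Total count: 11 + 27 + 30 + 19 + 28 = 115.
Total exposure: 5 hours.
Conjugate update: add total count to the shape and total exposure to the rate, giving Gamma(145, 9).
Predictive mean over a 7-hour window = T·E[λ|data] = 7·145/9 = 1015/9.

1015/9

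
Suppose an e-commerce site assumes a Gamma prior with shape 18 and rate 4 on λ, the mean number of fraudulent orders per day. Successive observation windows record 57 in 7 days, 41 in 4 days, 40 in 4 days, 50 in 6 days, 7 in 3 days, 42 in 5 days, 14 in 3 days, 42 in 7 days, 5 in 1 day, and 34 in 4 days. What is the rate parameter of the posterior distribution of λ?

48

Total count: 57 + 41 + 40 + 50 + 7 + 42 + 14 + 42 + 5 + 34 = 332.
Total exposure: 7 + 4 + 4 + 6 + 3 + 5 + 3 + 7 + 1 + 4 = 44 days.
By Gamma–Poisson conjugacy, the posterior is Gamma(α + Σx, β + Σt) = Gamma(18 + 332, 4 + 44) = Gamma(350, 48).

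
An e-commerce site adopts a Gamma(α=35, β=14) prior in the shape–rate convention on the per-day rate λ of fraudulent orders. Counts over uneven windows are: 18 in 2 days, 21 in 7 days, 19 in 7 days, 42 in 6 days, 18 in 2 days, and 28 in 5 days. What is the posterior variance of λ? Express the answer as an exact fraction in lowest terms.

Total count: 18 + 21 + 19 + 42 + 18 + 28 = 146.
Total exposure: 2 + 7 + 7 + 6 + 2 + 5 = 29 days.
The Gamma prior is conjugate for the Poisson rate, so λ | data ~ Gamma(35+146, 14+29) = Gamma(181, 43).
Posterior variance = α'/β'² = 181/1849.

181/1849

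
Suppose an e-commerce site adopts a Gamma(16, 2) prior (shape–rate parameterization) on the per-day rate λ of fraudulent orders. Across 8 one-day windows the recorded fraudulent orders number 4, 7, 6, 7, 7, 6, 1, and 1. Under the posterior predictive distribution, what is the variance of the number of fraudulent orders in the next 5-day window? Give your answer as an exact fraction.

165/4

Total count: 4 + 7 + 6 + 7 + 7 + 6 + 1 + 1 = 39.
Total exposure: 8 days.
Gamma(α, β) with Poisson data over total exposure Σt gives posterior Gamma(α+Σx, β+Σt) = Gamma(55, 10).
The posterior predictive for a window of length T is Negative Binomial with variance T·α'·(β'+T)/β'² = 5·55·15/100 = 165/4.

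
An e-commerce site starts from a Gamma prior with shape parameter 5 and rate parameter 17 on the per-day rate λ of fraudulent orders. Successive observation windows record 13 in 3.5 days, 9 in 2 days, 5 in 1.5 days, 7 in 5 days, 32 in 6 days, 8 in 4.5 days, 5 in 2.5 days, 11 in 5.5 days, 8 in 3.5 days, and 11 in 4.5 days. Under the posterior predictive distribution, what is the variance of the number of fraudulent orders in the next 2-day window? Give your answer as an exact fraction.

Total count: 13 + 9 + 5 + 7 + 32 + 8 + 5 + 11 + 8 + 11 = 109.
Total exposure: 3.5 + 2 + 1.5 + 5 + 6 + 4.5 + 2.5 + 5.5 + 3.5 + 4.5 = 38.5 days.
By Gamma–Poisson conjugacy, the posterior is Gamma(α + Σx, β + Σt) = Gamma(5 + 109, 17 + 38.5) = Gamma(114, 111/2).
The posterior predictive for a window of length T is Negative Binomial with variance T·α'·(β'+T)/β'² = 2·114·(115/2)/(12321/4) = 17480/4107.

17480/4107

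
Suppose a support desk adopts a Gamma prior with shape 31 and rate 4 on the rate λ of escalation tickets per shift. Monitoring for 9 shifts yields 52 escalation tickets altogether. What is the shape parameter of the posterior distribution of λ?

83

Total count 52 over total exposure 9 shifts.
Conjugate update: add total count to the shape and total exposure to the rate, giving Gamma(83, 13).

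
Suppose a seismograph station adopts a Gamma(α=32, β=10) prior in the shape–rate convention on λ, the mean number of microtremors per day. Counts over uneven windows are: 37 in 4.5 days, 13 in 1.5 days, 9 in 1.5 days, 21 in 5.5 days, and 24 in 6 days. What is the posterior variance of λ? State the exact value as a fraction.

136/841

Total count: 37 + 13 + 9 + 21 + 24 = 104.
Total exposure: 4.5 + 1.5 + 1.5 + 5.5 + 6 = 19 days.
Posterior: α' = 32 + 104 = 136, β' = 10 + 19 = 29.
Posterior variance = α'/β'² = 136/841.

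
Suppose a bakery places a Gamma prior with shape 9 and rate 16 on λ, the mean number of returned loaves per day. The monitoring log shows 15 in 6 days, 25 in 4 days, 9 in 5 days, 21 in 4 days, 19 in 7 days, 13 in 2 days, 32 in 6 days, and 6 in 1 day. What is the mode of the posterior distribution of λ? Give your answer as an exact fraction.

Total count: 15 + 25 + 9 + 21 + 19 + 13 + 32 + 6 = 140.
Total exposure: 6 + 4 + 5 + 4 + 7 + 2 + 6 + 1 = 35 days.
Conjugate update: add total count to the shape and total exposure to the rate, giving Gamma(149, 51).
Posterior mode = (α'−1)/β' = 148/51.

148/51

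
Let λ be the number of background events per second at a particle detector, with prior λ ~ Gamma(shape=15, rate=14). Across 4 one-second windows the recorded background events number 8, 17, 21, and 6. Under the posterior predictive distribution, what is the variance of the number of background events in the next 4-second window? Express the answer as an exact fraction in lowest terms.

1474/81

Total count: 8 + 17 + 21 + 6 = 52.
Total exposure: 4 seconds.
The Gamma prior is conjugate for the Poisson rate, so λ | data ~ Gamma(15+52, 14+4) = Gamma(67, 18).
The posterior predictive for a window of length T is Negative Binomial with variance T·α'·(β'+T)/β'² = 4·67·22/324 = 1474/81.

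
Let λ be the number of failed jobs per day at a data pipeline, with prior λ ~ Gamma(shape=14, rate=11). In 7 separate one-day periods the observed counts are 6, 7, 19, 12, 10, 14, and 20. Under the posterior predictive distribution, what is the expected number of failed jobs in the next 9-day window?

51

Total count: 6 + 7 + 19 + 12 + 10 + 14 + 20 = 88.
Total exposure: 7 days.
Posterior: α' = 14 + 88 = 102, β' = 11 + 7 = 18.
Predictive mean over a 9-day window = T·E[λ|data] = 9·102/18 = 51.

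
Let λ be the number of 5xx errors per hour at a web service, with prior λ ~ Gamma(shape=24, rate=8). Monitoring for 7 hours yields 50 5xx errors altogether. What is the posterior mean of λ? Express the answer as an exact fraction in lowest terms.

Total count 50 over total exposure 7 hours.
Conjugate update: add total count to the shape and total exposure to the rate, giving Gamma(74, 15).
Posterior mean = α'/β' = 74/15.

74/15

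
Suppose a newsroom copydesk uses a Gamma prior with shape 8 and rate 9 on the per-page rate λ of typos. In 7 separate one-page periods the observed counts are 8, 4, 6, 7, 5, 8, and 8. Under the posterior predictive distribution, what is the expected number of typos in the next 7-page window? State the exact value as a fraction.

189/8

Total count: 8 + 4 + 6 + 7 + 5 + 8 + 8 = 46.
Total exposure: 7 pages.
By Gamma–Poisson conjugacy, the posterior is Gamma(α + Σx, β + Σt) = Gamma(8 + 46, 9 + 7) = Gamma(54, 16).
Predictive mean over a 7-page window = T·E[λ|data] = 7·54/16 = 189/8.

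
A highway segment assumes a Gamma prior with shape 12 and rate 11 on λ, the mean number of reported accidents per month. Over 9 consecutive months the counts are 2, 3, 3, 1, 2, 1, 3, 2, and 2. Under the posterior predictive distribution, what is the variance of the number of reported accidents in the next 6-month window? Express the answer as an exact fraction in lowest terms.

Total count: 2 + 3 + 3 + 1 + 2 + 1 + 3 + 2 + 2 = 19.
Total exposure: 9 months.
Conjugate update: add total count to the shape and total exposure to the rate, giving Gamma(31, 20).
The posterior predictive for a window of length T is Negative Binomial with variance T·α'·(β'+T)/β'² = 6·31·26/400 = 1209/100.

1209/100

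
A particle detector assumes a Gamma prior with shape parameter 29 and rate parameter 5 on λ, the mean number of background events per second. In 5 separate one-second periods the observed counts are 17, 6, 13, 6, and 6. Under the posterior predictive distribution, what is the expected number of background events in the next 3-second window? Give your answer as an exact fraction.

231/10

Total count: 17 + 6 + 13 + 6 + 6 = 48.
Total exposure: 5 seconds.
The Gamma prior is conjugate for the Poisson rate, so λ | data ~ Gamma(29+48, 5+5) = Gamma(77, 10).
Predictive mean over a 3-second window = T·E[λ|data] = 3·77/10 = 231/10.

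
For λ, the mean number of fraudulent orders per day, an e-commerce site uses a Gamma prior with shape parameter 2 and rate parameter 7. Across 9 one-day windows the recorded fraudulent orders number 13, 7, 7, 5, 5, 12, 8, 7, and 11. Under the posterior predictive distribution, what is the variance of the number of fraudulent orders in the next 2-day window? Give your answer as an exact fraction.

693/64

Total count: 13 + 7 + 7 + 5 + 5 + 12 + 8 + 7 + 11 = 75.
Total exposure: 9 days.
The Gamma prior is conjugate for the Poisson rate, so λ | data ~ Gamma(2+75, 7+9) = Gamma(77, 16).
The posterior predictive for a window of length T is Negative Binomial with variance T·α'·(β'+T)/β'² = 2·77·18/256 = 693/64.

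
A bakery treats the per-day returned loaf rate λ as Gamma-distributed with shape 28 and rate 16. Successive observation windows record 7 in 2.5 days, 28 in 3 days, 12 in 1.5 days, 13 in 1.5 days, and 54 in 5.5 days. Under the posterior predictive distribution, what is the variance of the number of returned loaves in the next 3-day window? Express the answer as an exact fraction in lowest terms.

Total count: 7 + 28 + 12 + 13 + 54 = 114.
Total exposure: 2.5 + 3 + 1.5 + 1.5 + 5.5 = 14 days.
The Gamma prior is conjugate for the Poisson rate, so λ | data ~ Gamma(28+114, 16+14) = Gamma(142, 30).
The posterior predictive for a window of length T is Negative Binomial with variance T·α'·(β'+T)/β'² = 3·142·33/900 = 781/50.

781/50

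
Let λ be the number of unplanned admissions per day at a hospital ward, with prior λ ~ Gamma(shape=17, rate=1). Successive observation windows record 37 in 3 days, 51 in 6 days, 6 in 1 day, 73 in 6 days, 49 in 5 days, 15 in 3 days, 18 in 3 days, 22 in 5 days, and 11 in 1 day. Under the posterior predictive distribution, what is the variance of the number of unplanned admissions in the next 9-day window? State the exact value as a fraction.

Total count: 37 + 51 + 6 + 73 + 49 + 15 + 18 + 22 + 11 = 282.
Total exposure: 3 + 6 + 1 + 6 + 5 + 3 + 3 + 5 + 1 = 33 days.
Conjugate update: add total count to the shape and total exposure to the rate, giving Gamma(299, 34).
The posterior predictive for a window of length T is Negative Binomial with variance T·α'·(β'+T)/β'² = 9·299·43/1156 = 115713/1156.

115713/1156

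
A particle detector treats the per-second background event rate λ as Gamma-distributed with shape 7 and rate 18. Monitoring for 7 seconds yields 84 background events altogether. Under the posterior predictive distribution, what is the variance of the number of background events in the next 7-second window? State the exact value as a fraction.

20384/625

Total count 84 over total exposure 7 seconds.
Gamma(α, β) with Poisson data over total exposure Σt gives posterior Gamma(α+Σx, β+Σt) = Gamma(91, 25).
The posterior predictive for a window of length T is Negative Binomial with variance T·α'·(β'+T)/β'² = 7·91·32/625 = 20384/625.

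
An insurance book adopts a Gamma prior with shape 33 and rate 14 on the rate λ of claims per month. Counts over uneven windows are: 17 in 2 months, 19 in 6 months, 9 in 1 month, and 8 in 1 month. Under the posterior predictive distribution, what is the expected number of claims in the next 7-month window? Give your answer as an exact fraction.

Total count: 17 + 19 + 9 + 8 = 53.
Total exposure: 2 + 6 + 1 + 1 = 10 months.
Posterior: α' = 33 + 53 = 86, β' = 14 + 10 = 24.
Predictive mean over a 7-month window = T·E[λ|data] = 7·86/24 = 301/12.

301/12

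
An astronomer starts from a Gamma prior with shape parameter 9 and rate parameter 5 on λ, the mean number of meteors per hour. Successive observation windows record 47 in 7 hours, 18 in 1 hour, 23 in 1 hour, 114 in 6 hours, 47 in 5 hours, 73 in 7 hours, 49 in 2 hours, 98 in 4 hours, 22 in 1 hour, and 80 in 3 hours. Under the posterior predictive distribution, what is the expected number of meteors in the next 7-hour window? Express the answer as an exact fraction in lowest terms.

Total count: 47 + 18 + 23 + 114 + 47 + 73 + 49 + 98 + 22 + 80 = 571.
Total exposure: 7 + 1 + 1 + 6 + 5 + 7 + 2 + 4 + 1 + 3 = 37 hours.
Conjugate update: add total count to the shape and total exposure to the rate, giving Gamma(580, 42).
Predictive mean over a 7-hour window = T·E[λ|data] = 7·580/42 = 290/3.

290/3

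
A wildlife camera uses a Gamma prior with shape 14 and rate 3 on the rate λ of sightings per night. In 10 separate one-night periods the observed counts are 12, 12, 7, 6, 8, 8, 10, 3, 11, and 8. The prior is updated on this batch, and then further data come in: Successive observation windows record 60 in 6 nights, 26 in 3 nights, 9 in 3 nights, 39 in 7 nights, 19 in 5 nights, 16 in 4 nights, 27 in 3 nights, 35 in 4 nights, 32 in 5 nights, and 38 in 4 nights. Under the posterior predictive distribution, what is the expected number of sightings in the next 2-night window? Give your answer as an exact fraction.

Total count: 12 + 12 + 7 + 6 + 8 + 8 + 10 + 3 + 11 + 8 = 85.
Total exposure: 10 nights.
After the first batch: Gamma(14 + 85, 3 + 10) = Gamma(99, 13).
Total count: 60 + 26 + 9 + 39 + 19 + 16 + 27 + 35 + 32 + 38 = 301.
Total exposure: 6 + 3 + 3 + 7 + 5 + 4 + 3 + 4 + 5 + 4 = 44 nights.
After the second batch: Gamma(99 + 301, 13 + 44) = Gamma(400, 57).
Predictive mean over a 2-night window = T·E[λ|data] = 2·400/57 = 800/57.

800/57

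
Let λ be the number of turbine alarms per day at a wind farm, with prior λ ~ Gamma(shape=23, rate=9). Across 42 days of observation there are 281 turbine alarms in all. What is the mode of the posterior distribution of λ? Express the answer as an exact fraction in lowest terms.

101/17

Total count 281 over total exposure 42 days.
Conjugate update: add total count to the shape and total exposure to the rate, giving Gamma(304, 51).
Posterior mode = (α'−1)/β' = 303/51 = 101/17.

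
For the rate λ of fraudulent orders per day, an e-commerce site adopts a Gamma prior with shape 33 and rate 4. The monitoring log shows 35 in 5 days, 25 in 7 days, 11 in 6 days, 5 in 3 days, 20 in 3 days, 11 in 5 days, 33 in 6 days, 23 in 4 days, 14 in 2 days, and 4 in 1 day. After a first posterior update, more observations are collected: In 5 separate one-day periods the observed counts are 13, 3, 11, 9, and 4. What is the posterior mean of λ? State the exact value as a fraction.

Total count: 35 + 25 + 11 + 5 + 20 + 11 + 33 + 23 + 14 + 4 = 181.
Total exposure: 5 + 7 + 6 + 3 + 3 + 5 + 6 + 4 + 2 + 1 = 42 days.
After the first batch: Gamma(33 + 181, 4 + 42) = Gamma(214, 46).
Total count: 13 + 3 + 11 + 9 + 4 = 40.
Total exposure: 5 days.
After the second batch: Gamma(214 + 40, 46 + 5) = Gamma(254, 51).
Posterior mean = α'/β' = 254/51.

254/51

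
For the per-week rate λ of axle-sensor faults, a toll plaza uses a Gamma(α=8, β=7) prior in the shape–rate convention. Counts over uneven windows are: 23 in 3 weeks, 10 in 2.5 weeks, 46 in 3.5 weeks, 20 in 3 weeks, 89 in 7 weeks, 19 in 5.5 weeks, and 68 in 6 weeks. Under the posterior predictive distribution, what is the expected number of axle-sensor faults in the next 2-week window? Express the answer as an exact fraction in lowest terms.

Total count: 23 + 10 + 46 + 20 + 89 + 19 + 68 = 275.
Total exposure: 3 + 2.5 + 3.5 + 3 + 7 + 5.5 + 6 = 30.5 weeks.
Conjugate update: add total count to the shape and total exposure to the rate, giving Gamma(283, 75/2).
Predictive mean over a 2-week window = T·E[λ|data] = 2·283/(75/2) = 1132/75.

1132/75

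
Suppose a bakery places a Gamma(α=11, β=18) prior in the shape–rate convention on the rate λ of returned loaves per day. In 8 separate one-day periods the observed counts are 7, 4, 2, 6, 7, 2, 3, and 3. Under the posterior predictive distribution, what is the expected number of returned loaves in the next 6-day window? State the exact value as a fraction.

135/13

Total count: 7 + 4 + 2 + 6 + 7 + 2 + 3 + 3 = 34.
Total exposure: 8 days.
Posterior: α' = 11 + 34 = 45, β' = 18 + 8 = 26.
Predictive mean over a 6-day window = T·E[λ|data] = 6·45/26 = 135/13.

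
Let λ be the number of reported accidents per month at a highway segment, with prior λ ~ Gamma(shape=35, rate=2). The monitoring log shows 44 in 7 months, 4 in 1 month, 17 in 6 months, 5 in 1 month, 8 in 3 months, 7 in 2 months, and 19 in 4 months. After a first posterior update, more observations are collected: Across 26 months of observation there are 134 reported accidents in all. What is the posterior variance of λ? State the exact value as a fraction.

21/208

Total count: 44 + 4 + 17 + 5 + 8 + 7 + 19 = 104.
Total exposure: 7 + 1 + 6 + 1 + 3 + 2 + 4 = 24 months.
After the first batch: Gamma(35 + 104, 2 + 24) = Gamma(139, 26).
Total count 134 over total exposure 26 months.
After the second batch: Gamma(139 + 134, 26 + 26) = Gamma(273, 52).
Posterior variance = α'/β'² = 273/2704 = 21/208.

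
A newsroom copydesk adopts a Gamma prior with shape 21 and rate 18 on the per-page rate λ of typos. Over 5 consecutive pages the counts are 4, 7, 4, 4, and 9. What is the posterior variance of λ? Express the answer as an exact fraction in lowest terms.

49/529

Total count: 4 + 7 + 4 + 4 + 9 = 28.
Total exposure: 5 pages.
Gamma(α, β) with Poisson data over total exposure Σt gives posterior Gamma(α+Σx, β+Σt) = Gamma(49, 23).
Posterior variance = α'/β'² = 49/529.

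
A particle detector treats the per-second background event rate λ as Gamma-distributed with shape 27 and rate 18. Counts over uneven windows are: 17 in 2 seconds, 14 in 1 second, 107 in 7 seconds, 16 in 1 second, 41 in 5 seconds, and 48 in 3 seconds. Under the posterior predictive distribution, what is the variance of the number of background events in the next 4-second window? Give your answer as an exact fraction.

44280/1369

Total count: 17 + 14 + 107 + 16 + 41 + 48 = 243.
Total exposure: 2 + 1 + 7 + 1 + 5 + 3 = 19 seconds.
Conjugate update: add total count to the shape and total exposure to the rate, giving Gamma(270, 37).
The posterior predictive for a window of length T is Negative Binomial with variance T·α'·(β'+T)/β'² = 4·270·41/1369 = 44280/1369.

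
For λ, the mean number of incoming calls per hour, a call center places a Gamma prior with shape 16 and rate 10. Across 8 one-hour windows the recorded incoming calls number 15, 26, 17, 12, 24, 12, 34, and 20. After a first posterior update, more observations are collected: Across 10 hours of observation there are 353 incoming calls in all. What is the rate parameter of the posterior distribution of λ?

Total count: 15 + 26 + 17 + 12 + 24 + 12 + 34 + 20 = 160.
Total exposure: 8 hours.
After the first batch: Gamma(16 + 160, 10 + 8) = Gamma(176, 18).
Total count 353 over total exposure 10 hours.
After the second batch: Gamma(176 + 353, 18 + 10) = Gamma(529, 28).

28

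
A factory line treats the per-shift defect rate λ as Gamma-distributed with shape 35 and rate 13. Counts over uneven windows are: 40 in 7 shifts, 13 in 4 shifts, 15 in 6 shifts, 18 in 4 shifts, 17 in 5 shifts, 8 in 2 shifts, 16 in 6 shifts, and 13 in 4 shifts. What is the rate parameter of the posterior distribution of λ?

51

Total count: 40 + 13 + 15 + 18 + 17 + 8 + 16 + 13 = 140.
Total exposure: 7 + 4 + 6 + 4 + 5 + 2 + 6 + 4 = 38 shifts.
Conjugate update: add total count to the shape and total exposure to the rate, giving Gamma(175, 51).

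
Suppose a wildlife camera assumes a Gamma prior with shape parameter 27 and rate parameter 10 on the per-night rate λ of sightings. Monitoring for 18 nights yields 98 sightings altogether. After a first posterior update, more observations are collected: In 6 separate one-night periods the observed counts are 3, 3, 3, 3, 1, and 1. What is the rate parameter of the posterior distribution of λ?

34

Total count 98 over total exposure 18 nights.
After the first batch: Gamma(27 + 98, 10 + 18) = Gamma(125, 28).
Total count: 3 + 3 + 3 + 3 + 1 + 1 = 14.
Total exposure: 6 nights.
After the second batch: Gamma(125 + 14, 28 + 6) = Gamma(139, 34).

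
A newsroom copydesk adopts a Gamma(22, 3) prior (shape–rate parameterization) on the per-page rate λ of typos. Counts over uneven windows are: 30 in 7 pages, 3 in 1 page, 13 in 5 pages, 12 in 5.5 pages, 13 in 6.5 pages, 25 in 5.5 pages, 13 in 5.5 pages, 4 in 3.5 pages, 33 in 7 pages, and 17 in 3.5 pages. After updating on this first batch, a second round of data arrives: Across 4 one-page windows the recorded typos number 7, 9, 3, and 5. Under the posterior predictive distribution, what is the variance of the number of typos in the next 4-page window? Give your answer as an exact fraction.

2684/171

Total count: 30 + 3 + 13 + 12 + 13 + 25 + 13 + 4 + 33 + 17 = 163.
Total exposure: 7 + 1 + 5 + 5.5 + 6.5 + 5.5 + 5.5 + 3.5 + 7 + 3.5 = 50 pages.
After the first batch: Gamma(22 + 163, 3 + 50) = Gamma(185, 53).
Total count: 7 + 9 + 3 + 5 = 24.
Total exposure: 4 pages.
After the second batch: Gamma(185 + 24, 53 + 4) = Gamma(209, 57).
The posterior predictive for a window of length T is Negative Binomial with variance T·α'·(β'+T)/β'² = 4·209·61/3249 = 2684/171.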